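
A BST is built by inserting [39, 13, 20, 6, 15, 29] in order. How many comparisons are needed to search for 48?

Search path for 48: 39
Found: False
Comparisons: 1


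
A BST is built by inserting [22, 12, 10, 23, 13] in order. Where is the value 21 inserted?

Starting tree (level order): [22, 12, 23, 10, 13]
Insertion path: 22 -> 12 -> 13
Result: insert 21 as right child of 13
Final tree (level order): [22, 12, 23, 10, 13, None, None, None, None, None, 21]


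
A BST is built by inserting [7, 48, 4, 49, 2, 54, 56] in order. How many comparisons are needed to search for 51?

Search path for 51: 7 -> 48 -> 49 -> 54
Found: False
Comparisons: 4


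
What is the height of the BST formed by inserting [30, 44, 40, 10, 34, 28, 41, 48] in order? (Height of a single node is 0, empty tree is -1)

Insertion order: [30, 44, 40, 10, 34, 28, 41, 48]
Tree (level-order array): [30, 10, 44, None, 28, 40, 48, None, None, 34, 41]
Compute height bottom-up (empty subtree = -1):
  height(28) = 1 + max(-1, -1) = 0
  height(10) = 1 + max(-1, 0) = 1
  height(34) = 1 + max(-1, -1) = 0
  height(41) = 1 + max(-1, -1) = 0
  height(40) = 1 + max(0, 0) = 1
  height(48) = 1 + max(-1, -1) = 0
  height(44) = 1 + max(1, 0) = 2
  height(30) = 1 + max(1, 2) = 3
Height = 3


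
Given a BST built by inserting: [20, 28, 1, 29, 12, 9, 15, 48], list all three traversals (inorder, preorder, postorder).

Tree insertion order: [20, 28, 1, 29, 12, 9, 15, 48]
Tree (level-order array): [20, 1, 28, None, 12, None, 29, 9, 15, None, 48]
Inorder (L, root, R): [1, 9, 12, 15, 20, 28, 29, 48]
Preorder (root, L, R): [20, 1, 12, 9, 15, 28, 29, 48]
Postorder (L, R, root): [9, 15, 12, 1, 48, 29, 28, 20]


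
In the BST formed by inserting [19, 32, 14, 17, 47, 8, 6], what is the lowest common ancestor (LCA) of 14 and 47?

Tree insertion order: [19, 32, 14, 17, 47, 8, 6]
Tree (level-order array): [19, 14, 32, 8, 17, None, 47, 6]
In a BST, the LCA of p=14, q=47 is the first node v on the
root-to-leaf path with p <= v <= q (go left if both < v, right if both > v).
Walk from root:
  at 19: 14 <= 19 <= 47, this is the LCA
LCA = 19


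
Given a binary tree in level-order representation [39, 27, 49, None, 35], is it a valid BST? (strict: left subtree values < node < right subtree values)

Level-order array: [39, 27, 49, None, 35]
Validate using subtree bounds (lo, hi): at each node, require lo < value < hi,
then recurse left with hi=value and right with lo=value.
Preorder trace (stopping at first violation):
  at node 39 with bounds (-inf, +inf): OK
  at node 27 with bounds (-inf, 39): OK
  at node 35 with bounds (27, 39): OK
  at node 49 with bounds (39, +inf): OK
No violation found at any node.
Result: Valid BST


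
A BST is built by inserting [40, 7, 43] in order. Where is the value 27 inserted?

Starting tree (level order): [40, 7, 43]
Insertion path: 40 -> 7
Result: insert 27 as right child of 7
Final tree (level order): [40, 7, 43, None, 27]


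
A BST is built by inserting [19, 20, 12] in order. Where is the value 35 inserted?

Starting tree (level order): [19, 12, 20]
Insertion path: 19 -> 20
Result: insert 35 as right child of 20
Final tree (level order): [19, 12, 20, None, None, None, 35]


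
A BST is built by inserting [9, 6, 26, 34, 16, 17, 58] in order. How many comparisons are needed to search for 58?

Search path for 58: 9 -> 26 -> 34 -> 58
Found: True
Comparisons: 4


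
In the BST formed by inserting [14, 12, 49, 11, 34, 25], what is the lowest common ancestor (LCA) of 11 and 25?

Tree insertion order: [14, 12, 49, 11, 34, 25]
Tree (level-order array): [14, 12, 49, 11, None, 34, None, None, None, 25]
In a BST, the LCA of p=11, q=25 is the first node v on the
root-to-leaf path with p <= v <= q (go left if both < v, right if both > v).
Walk from root:
  at 14: 11 <= 14 <= 25, this is the LCA
LCA = 14


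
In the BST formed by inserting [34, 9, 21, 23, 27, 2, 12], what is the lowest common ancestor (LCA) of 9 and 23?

Tree insertion order: [34, 9, 21, 23, 27, 2, 12]
Tree (level-order array): [34, 9, None, 2, 21, None, None, 12, 23, None, None, None, 27]
In a BST, the LCA of p=9, q=23 is the first node v on the
root-to-leaf path with p <= v <= q (go left if both < v, right if both > v).
Walk from root:
  at 34: both 9 and 23 < 34, go left
  at 9: 9 <= 9 <= 23, this is the LCA
LCA = 9


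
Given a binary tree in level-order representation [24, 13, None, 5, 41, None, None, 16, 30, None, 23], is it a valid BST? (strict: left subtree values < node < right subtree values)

Level-order array: [24, 13, None, 5, 41, None, None, 16, 30, None, 23]
Validate using subtree bounds (lo, hi): at each node, require lo < value < hi,
then recurse left with hi=value and right with lo=value.
Preorder trace (stopping at first violation):
  at node 24 with bounds (-inf, +inf): OK
  at node 13 with bounds (-inf, 24): OK
  at node 5 with bounds (-inf, 13): OK
  at node 41 with bounds (13, 24): VIOLATION
Node 41 violates its bound: not (13 < 41 < 24).
Result: Not a valid BST


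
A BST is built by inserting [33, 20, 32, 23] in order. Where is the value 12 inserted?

Starting tree (level order): [33, 20, None, None, 32, 23]
Insertion path: 33 -> 20
Result: insert 12 as left child of 20
Final tree (level order): [33, 20, None, 12, 32, None, None, 23]


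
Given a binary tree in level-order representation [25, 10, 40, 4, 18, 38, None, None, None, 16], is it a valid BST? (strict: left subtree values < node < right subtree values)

Level-order array: [25, 10, 40, 4, 18, 38, None, None, None, 16]
Validate using subtree bounds (lo, hi): at each node, require lo < value < hi,
then recurse left with hi=value and right with lo=value.
Preorder trace (stopping at first violation):
  at node 25 with bounds (-inf, +inf): OK
  at node 10 with bounds (-inf, 25): OK
  at node 4 with bounds (-inf, 10): OK
  at node 18 with bounds (10, 25): OK
  at node 16 with bounds (10, 18): OK
  at node 40 with bounds (25, +inf): OK
  at node 38 with bounds (25, 40): OK
No violation found at any node.
Result: Valid BST


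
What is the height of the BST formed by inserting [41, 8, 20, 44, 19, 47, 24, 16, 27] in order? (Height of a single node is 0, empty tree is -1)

Insertion order: [41, 8, 20, 44, 19, 47, 24, 16, 27]
Tree (level-order array): [41, 8, 44, None, 20, None, 47, 19, 24, None, None, 16, None, None, 27]
Compute height bottom-up (empty subtree = -1):
  height(16) = 1 + max(-1, -1) = 0
  height(19) = 1 + max(0, -1) = 1
  height(27) = 1 + max(-1, -1) = 0
  height(24) = 1 + max(-1, 0) = 1
  height(20) = 1 + max(1, 1) = 2
  height(8) = 1 + max(-1, 2) = 3
  height(47) = 1 + max(-1, -1) = 0
  height(44) = 1 + max(-1, 0) = 1
  height(41) = 1 + max(3, 1) = 4
Height = 4


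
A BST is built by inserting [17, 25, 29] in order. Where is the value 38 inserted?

Starting tree (level order): [17, None, 25, None, 29]
Insertion path: 17 -> 25 -> 29
Result: insert 38 as right child of 29
Final tree (level order): [17, None, 25, None, 29, None, 38]


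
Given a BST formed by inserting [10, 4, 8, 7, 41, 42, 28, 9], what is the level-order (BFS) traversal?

Tree insertion order: [10, 4, 8, 7, 41, 42, 28, 9]
Tree (level-order array): [10, 4, 41, None, 8, 28, 42, 7, 9]
BFS from the root, enqueuing left then right child of each popped node:
  queue [10] -> pop 10, enqueue [4, 41], visited so far: [10]
  queue [4, 41] -> pop 4, enqueue [8], visited so far: [10, 4]
  queue [41, 8] -> pop 41, enqueue [28, 42], visited so far: [10, 4, 41]
  queue [8, 28, 42] -> pop 8, enqueue [7, 9], visited so far: [10, 4, 41, 8]
  queue [28, 42, 7, 9] -> pop 28, enqueue [none], visited so far: [10, 4, 41, 8, 28]
  queue [42, 7, 9] -> pop 42, enqueue [none], visited so far: [10, 4, 41, 8, 28, 42]
  queue [7, 9] -> pop 7, enqueue [none], visited so far: [10, 4, 41, 8, 28, 42, 7]
  queue [9] -> pop 9, enqueue [none], visited so far: [10, 4, 41, 8, 28, 42, 7, 9]
Result: [10, 4, 41, 8, 28, 42, 7, 9]


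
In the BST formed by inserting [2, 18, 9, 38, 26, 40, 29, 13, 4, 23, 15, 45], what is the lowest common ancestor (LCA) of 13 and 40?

Tree insertion order: [2, 18, 9, 38, 26, 40, 29, 13, 4, 23, 15, 45]
Tree (level-order array): [2, None, 18, 9, 38, 4, 13, 26, 40, None, None, None, 15, 23, 29, None, 45]
In a BST, the LCA of p=13, q=40 is the first node v on the
root-to-leaf path with p <= v <= q (go left if both < v, right if both > v).
Walk from root:
  at 2: both 13 and 40 > 2, go right
  at 18: 13 <= 18 <= 40, this is the LCA
LCA = 18


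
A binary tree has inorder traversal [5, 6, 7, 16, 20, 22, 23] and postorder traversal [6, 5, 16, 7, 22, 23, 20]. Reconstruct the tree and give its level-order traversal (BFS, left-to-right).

Inorder:   [5, 6, 7, 16, 20, 22, 23]
Postorder: [6, 5, 16, 7, 22, 23, 20]
Algorithm: postorder visits root last, so walk postorder right-to-left;
each value is the root of the current inorder slice — split it at that
value, recurse on the right subtree first, then the left.
Recursive splits:
  root=20; inorder splits into left=[5, 6, 7, 16], right=[22, 23]
  root=23; inorder splits into left=[22], right=[]
  root=22; inorder splits into left=[], right=[]
  root=7; inorder splits into left=[5, 6], right=[16]
  root=16; inorder splits into left=[], right=[]
  root=5; inorder splits into left=[], right=[6]
  root=6; inorder splits into left=[], right=[]
Reconstructed level-order: [20, 7, 23, 5, 16, 22, 6]


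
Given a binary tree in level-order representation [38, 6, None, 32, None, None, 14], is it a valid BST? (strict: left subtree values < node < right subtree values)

Level-order array: [38, 6, None, 32, None, None, 14]
Validate using subtree bounds (lo, hi): at each node, require lo < value < hi,
then recurse left with hi=value and right with lo=value.
Preorder trace (stopping at first violation):
  at node 38 with bounds (-inf, +inf): OK
  at node 6 with bounds (-inf, 38): OK
  at node 32 with bounds (-inf, 6): VIOLATION
Node 32 violates its bound: not (-inf < 32 < 6).
Result: Not a valid BST


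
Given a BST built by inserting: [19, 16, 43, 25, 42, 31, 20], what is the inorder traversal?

Tree insertion order: [19, 16, 43, 25, 42, 31, 20]
Tree (level-order array): [19, 16, 43, None, None, 25, None, 20, 42, None, None, 31]
Inorder traversal: [16, 19, 20, 25, 31, 42, 43]


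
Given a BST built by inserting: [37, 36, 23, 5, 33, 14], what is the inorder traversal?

Tree insertion order: [37, 36, 23, 5, 33, 14]
Tree (level-order array): [37, 36, None, 23, None, 5, 33, None, 14]
Inorder traversal: [5, 14, 23, 33, 36, 37]


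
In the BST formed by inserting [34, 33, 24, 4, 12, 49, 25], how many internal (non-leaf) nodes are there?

Tree built from: [34, 33, 24, 4, 12, 49, 25]
Tree (level-order array): [34, 33, 49, 24, None, None, None, 4, 25, None, 12]
Rule: An internal node has at least one child.
Per-node child counts:
  node 34: 2 child(ren)
  node 33: 1 child(ren)
  node 24: 2 child(ren)
  node 4: 1 child(ren)
  node 12: 0 child(ren)
  node 25: 0 child(ren)
  node 49: 0 child(ren)
Matching nodes: [34, 33, 24, 4]
Count of internal (non-leaf) nodes: 4


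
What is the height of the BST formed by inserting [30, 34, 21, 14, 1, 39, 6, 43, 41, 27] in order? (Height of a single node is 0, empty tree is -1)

Insertion order: [30, 34, 21, 14, 1, 39, 6, 43, 41, 27]
Tree (level-order array): [30, 21, 34, 14, 27, None, 39, 1, None, None, None, None, 43, None, 6, 41]
Compute height bottom-up (empty subtree = -1):
  height(6) = 1 + max(-1, -1) = 0
  height(1) = 1 + max(-1, 0) = 1
  height(14) = 1 + max(1, -1) = 2
  height(27) = 1 + max(-1, -1) = 0
  height(21) = 1 + max(2, 0) = 3
  height(41) = 1 + max(-1, -1) = 0
  height(43) = 1 + max(0, -1) = 1
  height(39) = 1 + max(-1, 1) = 2
  height(34) = 1 + max(-1, 2) = 3
  height(30) = 1 + max(3, 3) = 4
Height = 4


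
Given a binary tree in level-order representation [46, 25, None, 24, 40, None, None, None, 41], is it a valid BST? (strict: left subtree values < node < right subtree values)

Level-order array: [46, 25, None, 24, 40, None, None, None, 41]
Validate using subtree bounds (lo, hi): at each node, require lo < value < hi,
then recurse left with hi=value and right with lo=value.
Preorder trace (stopping at first violation):
  at node 46 with bounds (-inf, +inf): OK
  at node 25 with bounds (-inf, 46): OK
  at node 24 with bounds (-inf, 25): OK
  at node 40 with bounds (25, 46): OK
  at node 41 with bounds (40, 46): OK
No violation found at any node.
Result: Valid BST


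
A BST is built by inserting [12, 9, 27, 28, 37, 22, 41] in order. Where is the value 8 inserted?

Starting tree (level order): [12, 9, 27, None, None, 22, 28, None, None, None, 37, None, 41]
Insertion path: 12 -> 9
Result: insert 8 as left child of 9
Final tree (level order): [12, 9, 27, 8, None, 22, 28, None, None, None, None, None, 37, None, 41]


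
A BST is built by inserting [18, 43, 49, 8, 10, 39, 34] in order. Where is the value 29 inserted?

Starting tree (level order): [18, 8, 43, None, 10, 39, 49, None, None, 34]
Insertion path: 18 -> 43 -> 39 -> 34
Result: insert 29 as left child of 34
Final tree (level order): [18, 8, 43, None, 10, 39, 49, None, None, 34, None, None, None, 29]


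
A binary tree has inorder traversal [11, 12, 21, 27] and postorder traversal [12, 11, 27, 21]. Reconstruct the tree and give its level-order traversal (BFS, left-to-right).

Inorder:   [11, 12, 21, 27]
Postorder: [12, 11, 27, 21]
Algorithm: postorder visits root last, so walk postorder right-to-left;
each value is the root of the current inorder slice — split it at that
value, recurse on the right subtree first, then the left.
Recursive splits:
  root=21; inorder splits into left=[11, 12], right=[27]
  root=27; inorder splits into left=[], right=[]
  root=11; inorder splits into left=[], right=[12]
  root=12; inorder splits into left=[], right=[]
Reconstructed level-order: [21, 11, 27, 12]


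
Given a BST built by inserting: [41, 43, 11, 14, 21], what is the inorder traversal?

Tree insertion order: [41, 43, 11, 14, 21]
Tree (level-order array): [41, 11, 43, None, 14, None, None, None, 21]
Inorder traversal: [11, 14, 21, 41, 43]


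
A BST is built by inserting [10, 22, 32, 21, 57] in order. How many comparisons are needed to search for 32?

Search path for 32: 10 -> 22 -> 32
Found: True
Comparisons: 3


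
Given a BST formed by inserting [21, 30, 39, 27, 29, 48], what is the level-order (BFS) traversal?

Tree insertion order: [21, 30, 39, 27, 29, 48]
Tree (level-order array): [21, None, 30, 27, 39, None, 29, None, 48]
BFS from the root, enqueuing left then right child of each popped node:
  queue [21] -> pop 21, enqueue [30], visited so far: [21]
  queue [30] -> pop 30, enqueue [27, 39], visited so far: [21, 30]
  queue [27, 39] -> pop 27, enqueue [29], visited so far: [21, 30, 27]
  queue [39, 29] -> pop 39, enqueue [48], visited so far: [21, 30, 27, 39]
  queue [29, 48] -> pop 29, enqueue [none], visited so far: [21, 30, 27, 39, 29]
  queue [48] -> pop 48, enqueue [none], visited so far: [21, 30, 27, 39, 29, 48]
Result: [21, 30, 27, 39, 29, 48]


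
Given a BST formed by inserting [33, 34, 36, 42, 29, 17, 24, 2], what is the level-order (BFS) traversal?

Tree insertion order: [33, 34, 36, 42, 29, 17, 24, 2]
Tree (level-order array): [33, 29, 34, 17, None, None, 36, 2, 24, None, 42]
BFS from the root, enqueuing left then right child of each popped node:
  queue [33] -> pop 33, enqueue [29, 34], visited so far: [33]
  queue [29, 34] -> pop 29, enqueue [17], visited so far: [33, 29]
  queue [34, 17] -> pop 34, enqueue [36], visited so far: [33, 29, 34]
  queue [17, 36] -> pop 17, enqueue [2, 24], visited so far: [33, 29, 34, 17]
  queue [36, 2, 24] -> pop 36, enqueue [42], visited so far: [33, 29, 34, 17, 36]
  queue [2, 24, 42] -> pop 2, enqueue [none], visited so far: [33, 29, 34, 17, 36, 2]
  queue [24, 42] -> pop 24, enqueue [none], visited so far: [33, 29, 34, 17, 36, 2, 24]
  queue [42] -> pop 42, enqueue [none], visited so far: [33, 29, 34, 17, 36, 2, 24, 42]
Result: [33, 29, 34, 17, 36, 2, 24, 42]


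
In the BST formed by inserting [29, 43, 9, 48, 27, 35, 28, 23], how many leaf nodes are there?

Tree built from: [29, 43, 9, 48, 27, 35, 28, 23]
Tree (level-order array): [29, 9, 43, None, 27, 35, 48, 23, 28]
Rule: A leaf has 0 children.
Per-node child counts:
  node 29: 2 child(ren)
  node 9: 1 child(ren)
  node 27: 2 child(ren)
  node 23: 0 child(ren)
  node 28: 0 child(ren)
  node 43: 2 child(ren)
  node 35: 0 child(ren)
  node 48: 0 child(ren)
Matching nodes: [23, 28, 35, 48]
Count of leaf nodes: 4


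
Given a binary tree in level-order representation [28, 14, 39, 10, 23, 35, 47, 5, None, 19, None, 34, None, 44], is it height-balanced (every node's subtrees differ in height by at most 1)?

Tree (level-order array): [28, 14, 39, 10, 23, 35, 47, 5, None, 19, None, 34, None, 44]
Definition: a tree is height-balanced if, at every node, |h(left) - h(right)| <= 1 (empty subtree has height -1).
Bottom-up per-node check:
  node 5: h_left=-1, h_right=-1, diff=0 [OK], height=0
  node 10: h_left=0, h_right=-1, diff=1 [OK], height=1
  node 19: h_left=-1, h_right=-1, diff=0 [OK], height=0
  node 23: h_left=0, h_right=-1, diff=1 [OK], height=1
  node 14: h_left=1, h_right=1, diff=0 [OK], height=2
  node 34: h_left=-1, h_right=-1, diff=0 [OK], height=0
  node 35: h_left=0, h_right=-1, diff=1 [OK], height=1
  node 44: h_left=-1, h_right=-1, diff=0 [OK], height=0
  node 47: h_left=0, h_right=-1, diff=1 [OK], height=1
  node 39: h_left=1, h_right=1, diff=0 [OK], height=2
  node 28: h_left=2, h_right=2, diff=0 [OK], height=3
All nodes satisfy the balance condition.
Result: Balanced


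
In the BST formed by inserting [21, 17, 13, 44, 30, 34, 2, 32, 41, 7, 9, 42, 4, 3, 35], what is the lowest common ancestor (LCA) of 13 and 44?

Tree insertion order: [21, 17, 13, 44, 30, 34, 2, 32, 41, 7, 9, 42, 4, 3, 35]
Tree (level-order array): [21, 17, 44, 13, None, 30, None, 2, None, None, 34, None, 7, 32, 41, 4, 9, None, None, 35, 42, 3]
In a BST, the LCA of p=13, q=44 is the first node v on the
root-to-leaf path with p <= v <= q (go left if both < v, right if both > v).
Walk from root:
  at 21: 13 <= 21 <= 44, this is the LCA
LCA = 21


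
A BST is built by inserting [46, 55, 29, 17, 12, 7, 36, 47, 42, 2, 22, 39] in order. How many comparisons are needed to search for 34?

Search path for 34: 46 -> 29 -> 36
Found: False
Comparisons: 3


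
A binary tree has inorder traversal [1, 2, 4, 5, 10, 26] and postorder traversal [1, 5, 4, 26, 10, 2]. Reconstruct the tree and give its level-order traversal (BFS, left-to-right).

Inorder:   [1, 2, 4, 5, 10, 26]
Postorder: [1, 5, 4, 26, 10, 2]
Algorithm: postorder visits root last, so walk postorder right-to-left;
each value is the root of the current inorder slice — split it at that
value, recurse on the right subtree first, then the left.
Recursive splits:
  root=2; inorder splits into left=[1], right=[4, 5, 10, 26]
  root=10; inorder splits into left=[4, 5], right=[26]
  root=26; inorder splits into left=[], right=[]
  root=4; inorder splits into left=[], right=[5]
  root=5; inorder splits into left=[], right=[]
  root=1; inorder splits into left=[], right=[]
Reconstructed level-order: [2, 1, 10, 4, 26, 5]


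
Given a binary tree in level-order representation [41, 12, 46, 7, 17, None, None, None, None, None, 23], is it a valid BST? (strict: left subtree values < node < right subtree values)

Level-order array: [41, 12, 46, 7, 17, None, None, None, None, None, 23]
Validate using subtree bounds (lo, hi): at each node, require lo < value < hi,
then recurse left with hi=value and right with lo=value.
Preorder trace (stopping at first violation):
  at node 41 with bounds (-inf, +inf): OK
  at node 12 with bounds (-inf, 41): OK
  at node 7 with bounds (-inf, 12): OK
  at node 17 with bounds (12, 41): OK
  at node 23 with bounds (17, 41): OK
  at node 46 with bounds (41, +inf): OK
No violation found at any node.
Result: Valid BST


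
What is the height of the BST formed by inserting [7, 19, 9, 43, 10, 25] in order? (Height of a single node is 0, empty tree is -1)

Insertion order: [7, 19, 9, 43, 10, 25]
Tree (level-order array): [7, None, 19, 9, 43, None, 10, 25]
Compute height bottom-up (empty subtree = -1):
  height(10) = 1 + max(-1, -1) = 0
  height(9) = 1 + max(-1, 0) = 1
  height(25) = 1 + max(-1, -1) = 0
  height(43) = 1 + max(0, -1) = 1
  height(19) = 1 + max(1, 1) = 2
  height(7) = 1 + max(-1, 2) = 3
Height = 3


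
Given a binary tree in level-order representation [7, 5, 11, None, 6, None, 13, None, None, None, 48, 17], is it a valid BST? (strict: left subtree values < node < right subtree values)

Level-order array: [7, 5, 11, None, 6, None, 13, None, None, None, 48, 17]
Validate using subtree bounds (lo, hi): at each node, require lo < value < hi,
then recurse left with hi=value and right with lo=value.
Preorder trace (stopping at first violation):
  at node 7 with bounds (-inf, +inf): OK
  at node 5 with bounds (-inf, 7): OK
  at node 6 with bounds (5, 7): OK
  at node 11 with bounds (7, +inf): OK
  at node 13 with bounds (11, +inf): OK
  at node 48 with bounds (13, +inf): OK
  at node 17 with bounds (13, 48): OK
No violation found at any node.
Result: Valid BST


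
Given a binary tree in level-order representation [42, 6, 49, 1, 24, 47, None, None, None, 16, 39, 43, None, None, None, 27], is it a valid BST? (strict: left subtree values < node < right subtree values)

Level-order array: [42, 6, 49, 1, 24, 47, None, None, None, 16, 39, 43, None, None, None, 27]
Validate using subtree bounds (lo, hi): at each node, require lo < value < hi,
then recurse left with hi=value and right with lo=value.
Preorder trace (stopping at first violation):
  at node 42 with bounds (-inf, +inf): OK
  at node 6 with bounds (-inf, 42): OK
  at node 1 with bounds (-inf, 6): OK
  at node 24 with bounds (6, 42): OK
  at node 16 with bounds (6, 24): OK
  at node 39 with bounds (24, 42): OK
  at node 27 with bounds (24, 39): OK
  at node 49 with bounds (42, +inf): OK
  at node 47 with bounds (42, 49): OK
  at node 43 with bounds (42, 47): OK
No violation found at any node.
Result: Valid BST


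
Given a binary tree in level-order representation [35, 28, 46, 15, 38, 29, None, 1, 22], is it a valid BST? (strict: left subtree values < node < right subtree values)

Level-order array: [35, 28, 46, 15, 38, 29, None, 1, 22]
Validate using subtree bounds (lo, hi): at each node, require lo < value < hi,
then recurse left with hi=value and right with lo=value.
Preorder trace (stopping at first violation):
  at node 35 with bounds (-inf, +inf): OK
  at node 28 with bounds (-inf, 35): OK
  at node 15 with bounds (-inf, 28): OK
  at node 1 with bounds (-inf, 15): OK
  at node 22 with bounds (15, 28): OK
  at node 38 with bounds (28, 35): VIOLATION
Node 38 violates its bound: not (28 < 38 < 35).
Result: Not a valid BST


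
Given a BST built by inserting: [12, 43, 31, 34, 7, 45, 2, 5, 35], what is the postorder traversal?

Tree insertion order: [12, 43, 31, 34, 7, 45, 2, 5, 35]
Tree (level-order array): [12, 7, 43, 2, None, 31, 45, None, 5, None, 34, None, None, None, None, None, 35]
Postorder traversal: [5, 2, 7, 35, 34, 31, 45, 43, 12]


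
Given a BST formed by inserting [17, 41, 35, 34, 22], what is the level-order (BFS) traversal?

Tree insertion order: [17, 41, 35, 34, 22]
Tree (level-order array): [17, None, 41, 35, None, 34, None, 22]
BFS from the root, enqueuing left then right child of each popped node:
  queue [17] -> pop 17, enqueue [41], visited so far: [17]
  queue [41] -> pop 41, enqueue [35], visited so far: [17, 41]
  queue [35] -> pop 35, enqueue [34], visited so far: [17, 41, 35]
  queue [34] -> pop 34, enqueue [22], visited so far: [17, 41, 35, 34]
  queue [22] -> pop 22, enqueue [none], visited so far: [17, 41, 35, 34, 22]
Result: [17, 41, 35, 34, 22]


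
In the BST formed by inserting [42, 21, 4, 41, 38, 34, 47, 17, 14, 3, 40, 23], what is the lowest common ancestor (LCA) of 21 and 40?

Tree insertion order: [42, 21, 4, 41, 38, 34, 47, 17, 14, 3, 40, 23]
Tree (level-order array): [42, 21, 47, 4, 41, None, None, 3, 17, 38, None, None, None, 14, None, 34, 40, None, None, 23]
In a BST, the LCA of p=21, q=40 is the first node v on the
root-to-leaf path with p <= v <= q (go left if both < v, right if both > v).
Walk from root:
  at 42: both 21 and 40 < 42, go left
  at 21: 21 <= 21 <= 40, this is the LCA
LCA = 21


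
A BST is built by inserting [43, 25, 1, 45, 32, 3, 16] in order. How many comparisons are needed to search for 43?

Search path for 43: 43
Found: True
Comparisons: 1


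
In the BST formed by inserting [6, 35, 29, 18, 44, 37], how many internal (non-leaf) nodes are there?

Tree built from: [6, 35, 29, 18, 44, 37]
Tree (level-order array): [6, None, 35, 29, 44, 18, None, 37]
Rule: An internal node has at least one child.
Per-node child counts:
  node 6: 1 child(ren)
  node 35: 2 child(ren)
  node 29: 1 child(ren)
  node 18: 0 child(ren)
  node 44: 1 child(ren)
  node 37: 0 child(ren)
Matching nodes: [6, 35, 29, 44]
Count of internal (non-leaf) nodes: 4


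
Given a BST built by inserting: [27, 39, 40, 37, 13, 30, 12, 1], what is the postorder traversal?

Tree insertion order: [27, 39, 40, 37, 13, 30, 12, 1]
Tree (level-order array): [27, 13, 39, 12, None, 37, 40, 1, None, 30]
Postorder traversal: [1, 12, 13, 30, 37, 40, 39, 27]


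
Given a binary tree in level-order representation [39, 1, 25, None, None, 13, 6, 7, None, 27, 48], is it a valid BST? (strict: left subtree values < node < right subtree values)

Level-order array: [39, 1, 25, None, None, 13, 6, 7, None, 27, 48]
Validate using subtree bounds (lo, hi): at each node, require lo < value < hi,
then recurse left with hi=value and right with lo=value.
Preorder trace (stopping at first violation):
  at node 39 with bounds (-inf, +inf): OK
  at node 1 with bounds (-inf, 39): OK
  at node 25 with bounds (39, +inf): VIOLATION
Node 25 violates its bound: not (39 < 25 < +inf).
Result: Not a valid BST


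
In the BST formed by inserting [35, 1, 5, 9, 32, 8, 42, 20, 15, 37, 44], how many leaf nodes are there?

Tree built from: [35, 1, 5, 9, 32, 8, 42, 20, 15, 37, 44]
Tree (level-order array): [35, 1, 42, None, 5, 37, 44, None, 9, None, None, None, None, 8, 32, None, None, 20, None, 15]
Rule: A leaf has 0 children.
Per-node child counts:
  node 35: 2 child(ren)
  node 1: 1 child(ren)
  node 5: 1 child(ren)
  node 9: 2 child(ren)
  node 8: 0 child(ren)
  node 32: 1 child(ren)
  node 20: 1 child(ren)
  node 15: 0 child(ren)
  node 42: 2 child(ren)
  node 37: 0 child(ren)
  node 44: 0 child(ren)
Matching nodes: [8, 15, 37, 44]
Count of leaf nodes: 4


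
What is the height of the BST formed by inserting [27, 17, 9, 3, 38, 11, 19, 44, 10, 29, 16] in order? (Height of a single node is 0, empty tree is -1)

Insertion order: [27, 17, 9, 3, 38, 11, 19, 44, 10, 29, 16]
Tree (level-order array): [27, 17, 38, 9, 19, 29, 44, 3, 11, None, None, None, None, None, None, None, None, 10, 16]
Compute height bottom-up (empty subtree = -1):
  height(3) = 1 + max(-1, -1) = 0
  height(10) = 1 + max(-1, -1) = 0
  height(16) = 1 + max(-1, -1) = 0
  height(11) = 1 + max(0, 0) = 1
  height(9) = 1 + max(0, 1) = 2
  height(19) = 1 + max(-1, -1) = 0
  height(17) = 1 + max(2, 0) = 3
  height(29) = 1 + max(-1, -1) = 0
  height(44) = 1 + max(-1, -1) = 0
  height(38) = 1 + max(0, 0) = 1
  height(27) = 1 + max(3, 1) = 4
Height = 4


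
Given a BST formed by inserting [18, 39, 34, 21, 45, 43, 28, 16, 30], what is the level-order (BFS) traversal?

Tree insertion order: [18, 39, 34, 21, 45, 43, 28, 16, 30]
Tree (level-order array): [18, 16, 39, None, None, 34, 45, 21, None, 43, None, None, 28, None, None, None, 30]
BFS from the root, enqueuing left then right child of each popped node:
  queue [18] -> pop 18, enqueue [16, 39], visited so far: [18]
  queue [16, 39] -> pop 16, enqueue [none], visited so far: [18, 16]
  queue [39] -> pop 39, enqueue [34, 45], visited so far: [18, 16, 39]
  queue [34, 45] -> pop 34, enqueue [21], visited so far: [18, 16, 39, 34]
  queue [45, 21] -> pop 45, enqueue [43], visited so far: [18, 16, 39, 34, 45]
  queue [21, 43] -> pop 21, enqueue [28], visited so far: [18, 16, 39, 34, 45, 21]
  queue [43, 28] -> pop 43, enqueue [none], visited so far: [18, 16, 39, 34, 45, 21, 43]
  queue [28] -> pop 28, enqueue [30], visited so far: [18, 16, 39, 34, 45, 21, 43, 28]
  queue [30] -> pop 30, enqueue [none], visited so far: [18, 16, 39, 34, 45, 21, 43, 28, 30]
Result: [18, 16, 39, 34, 45, 21, 43, 28, 30]


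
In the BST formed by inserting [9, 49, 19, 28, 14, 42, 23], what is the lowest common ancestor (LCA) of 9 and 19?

Tree insertion order: [9, 49, 19, 28, 14, 42, 23]
Tree (level-order array): [9, None, 49, 19, None, 14, 28, None, None, 23, 42]
In a BST, the LCA of p=9, q=19 is the first node v on the
root-to-leaf path with p <= v <= q (go left if both < v, right if both > v).
Walk from root:
  at 9: 9 <= 9 <= 19, this is the LCA
LCA = 9


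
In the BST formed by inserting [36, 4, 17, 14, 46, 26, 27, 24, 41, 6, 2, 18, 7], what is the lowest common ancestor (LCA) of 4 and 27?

Tree insertion order: [36, 4, 17, 14, 46, 26, 27, 24, 41, 6, 2, 18, 7]
Tree (level-order array): [36, 4, 46, 2, 17, 41, None, None, None, 14, 26, None, None, 6, None, 24, 27, None, 7, 18]
In a BST, the LCA of p=4, q=27 is the first node v on the
root-to-leaf path with p <= v <= q (go left if both < v, right if both > v).
Walk from root:
  at 36: both 4 and 27 < 36, go left
  at 4: 4 <= 4 <= 27, this is the LCA
LCA = 4


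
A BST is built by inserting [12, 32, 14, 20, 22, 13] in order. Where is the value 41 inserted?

Starting tree (level order): [12, None, 32, 14, None, 13, 20, None, None, None, 22]
Insertion path: 12 -> 32
Result: insert 41 as right child of 32
Final tree (level order): [12, None, 32, 14, 41, 13, 20, None, None, None, None, None, 22]


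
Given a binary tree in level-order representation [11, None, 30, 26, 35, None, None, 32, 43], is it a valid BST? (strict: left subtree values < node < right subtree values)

Level-order array: [11, None, 30, 26, 35, None, None, 32, 43]
Validate using subtree bounds (lo, hi): at each node, require lo < value < hi,
then recurse left with hi=value and right with lo=value.
Preorder trace (stopping at first violation):
  at node 11 with bounds (-inf, +inf): OK
  at node 30 with bounds (11, +inf): OK
  at node 26 with bounds (11, 30): OK
  at node 35 with bounds (30, +inf): OK
  at node 32 with bounds (30, 35): OK
  at node 43 with bounds (35, +inf): OK
No violation found at any node.
Result: Valid BST


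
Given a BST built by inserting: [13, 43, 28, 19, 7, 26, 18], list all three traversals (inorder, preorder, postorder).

Tree insertion order: [13, 43, 28, 19, 7, 26, 18]
Tree (level-order array): [13, 7, 43, None, None, 28, None, 19, None, 18, 26]
Inorder (L, root, R): [7, 13, 18, 19, 26, 28, 43]
Preorder (root, L, R): [13, 7, 43, 28, 19, 18, 26]
Postorder (L, R, root): [7, 18, 26, 19, 28, 43, 13]


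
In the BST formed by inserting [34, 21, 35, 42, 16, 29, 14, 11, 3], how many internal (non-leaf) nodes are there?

Tree built from: [34, 21, 35, 42, 16, 29, 14, 11, 3]
Tree (level-order array): [34, 21, 35, 16, 29, None, 42, 14, None, None, None, None, None, 11, None, 3]
Rule: An internal node has at least one child.
Per-node child counts:
  node 34: 2 child(ren)
  node 21: 2 child(ren)
  node 16: 1 child(ren)
  node 14: 1 child(ren)
  node 11: 1 child(ren)
  node 3: 0 child(ren)
  node 29: 0 child(ren)
  node 35: 1 child(ren)
  node 42: 0 child(ren)
Matching nodes: [34, 21, 16, 14, 11, 35]
Count of internal (non-leaf) nodes: 6


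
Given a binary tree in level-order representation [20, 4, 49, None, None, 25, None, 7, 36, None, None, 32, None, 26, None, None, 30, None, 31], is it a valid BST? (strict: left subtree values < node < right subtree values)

Level-order array: [20, 4, 49, None, None, 25, None, 7, 36, None, None, 32, None, 26, None, None, 30, None, 31]
Validate using subtree bounds (lo, hi): at each node, require lo < value < hi,
then recurse left with hi=value and right with lo=value.
Preorder trace (stopping at first violation):
  at node 20 with bounds (-inf, +inf): OK
  at node 4 with bounds (-inf, 20): OK
  at node 49 with bounds (20, +inf): OK
  at node 25 with bounds (20, 49): OK
  at node 7 with bounds (20, 25): VIOLATION
Node 7 violates its bound: not (20 < 7 < 25).
Result: Not a valid BST


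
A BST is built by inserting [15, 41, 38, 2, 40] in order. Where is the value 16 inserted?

Starting tree (level order): [15, 2, 41, None, None, 38, None, None, 40]
Insertion path: 15 -> 41 -> 38
Result: insert 16 as left child of 38
Final tree (level order): [15, 2, 41, None, None, 38, None, 16, 40]


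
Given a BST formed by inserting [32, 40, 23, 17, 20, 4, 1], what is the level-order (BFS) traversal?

Tree insertion order: [32, 40, 23, 17, 20, 4, 1]
Tree (level-order array): [32, 23, 40, 17, None, None, None, 4, 20, 1]
BFS from the root, enqueuing left then right child of each popped node:
  queue [32] -> pop 32, enqueue [23, 40], visited so far: [32]
  queue [23, 40] -> pop 23, enqueue [17], visited so far: [32, 23]
  queue [40, 17] -> pop 40, enqueue [none], visited so far: [32, 23, 40]
  queue [17] -> pop 17, enqueue [4, 20], visited so far: [32, 23, 40, 17]
  queue [4, 20] -> pop 4, enqueue [1], visited so far: [32, 23, 40, 17, 4]
  queue [20, 1] -> pop 20, enqueue [none], visited so far: [32, 23, 40, 17, 4, 20]
  queue [1] -> pop 1, enqueue [none], visited so far: [32, 23, 40, 17, 4, 20, 1]
Result: [32, 23, 40, 17, 4, 20, 1]


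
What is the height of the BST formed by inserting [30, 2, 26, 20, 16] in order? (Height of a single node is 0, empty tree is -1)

Insertion order: [30, 2, 26, 20, 16]
Tree (level-order array): [30, 2, None, None, 26, 20, None, 16]
Compute height bottom-up (empty subtree = -1):
  height(16) = 1 + max(-1, -1) = 0
  height(20) = 1 + max(0, -1) = 1
  height(26) = 1 + max(1, -1) = 2
  height(2) = 1 + max(-1, 2) = 3
  height(30) = 1 + max(3, -1) = 4
Height = 4


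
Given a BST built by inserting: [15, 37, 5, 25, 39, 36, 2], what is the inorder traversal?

Tree insertion order: [15, 37, 5, 25, 39, 36, 2]
Tree (level-order array): [15, 5, 37, 2, None, 25, 39, None, None, None, 36]
Inorder traversal: [2, 5, 15, 25, 36, 37, 39]


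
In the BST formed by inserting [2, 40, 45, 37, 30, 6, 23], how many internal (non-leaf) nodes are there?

Tree built from: [2, 40, 45, 37, 30, 6, 23]
Tree (level-order array): [2, None, 40, 37, 45, 30, None, None, None, 6, None, None, 23]
Rule: An internal node has at least one child.
Per-node child counts:
  node 2: 1 child(ren)
  node 40: 2 child(ren)
  node 37: 1 child(ren)
  node 30: 1 child(ren)
  node 6: 1 child(ren)
  node 23: 0 child(ren)
  node 45: 0 child(ren)
Matching nodes: [2, 40, 37, 30, 6]
Count of internal (non-leaf) nodes: 5


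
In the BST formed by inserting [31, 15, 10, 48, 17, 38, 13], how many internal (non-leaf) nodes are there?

Tree built from: [31, 15, 10, 48, 17, 38, 13]
Tree (level-order array): [31, 15, 48, 10, 17, 38, None, None, 13]
Rule: An internal node has at least one child.
Per-node child counts:
  node 31: 2 child(ren)
  node 15: 2 child(ren)
  node 10: 1 child(ren)
  node 13: 0 child(ren)
  node 17: 0 child(ren)
  node 48: 1 child(ren)
  node 38: 0 child(ren)
Matching nodes: [31, 15, 10, 48]
Count of internal (non-leaf) nodes: 4


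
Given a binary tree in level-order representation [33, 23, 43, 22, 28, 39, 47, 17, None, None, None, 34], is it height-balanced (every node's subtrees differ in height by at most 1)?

Tree (level-order array): [33, 23, 43, 22, 28, 39, 47, 17, None, None, None, 34]
Definition: a tree is height-balanced if, at every node, |h(left) - h(right)| <= 1 (empty subtree has height -1).
Bottom-up per-node check:
  node 17: h_left=-1, h_right=-1, diff=0 [OK], height=0
  node 22: h_left=0, h_right=-1, diff=1 [OK], height=1
  node 28: h_left=-1, h_right=-1, diff=0 [OK], height=0
  node 23: h_left=1, h_right=0, diff=1 [OK], height=2
  node 34: h_left=-1, h_right=-1, diff=0 [OK], height=0
  node 39: h_left=0, h_right=-1, diff=1 [OK], height=1
  node 47: h_left=-1, h_right=-1, diff=0 [OK], height=0
  node 43: h_left=1, h_right=0, diff=1 [OK], height=2
  node 33: h_left=2, h_right=2, diff=0 [OK], height=3
All nodes satisfy the balance condition.
Result: Balanced


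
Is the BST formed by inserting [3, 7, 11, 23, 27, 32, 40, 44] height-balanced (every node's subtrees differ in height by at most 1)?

Tree (level-order array): [3, None, 7, None, 11, None, 23, None, 27, None, 32, None, 40, None, 44]
Definition: a tree is height-balanced if, at every node, |h(left) - h(right)| <= 1 (empty subtree has height -1).
Bottom-up per-node check:
  node 44: h_left=-1, h_right=-1, diff=0 [OK], height=0
  node 40: h_left=-1, h_right=0, diff=1 [OK], height=1
  node 32: h_left=-1, h_right=1, diff=2 [FAIL (|-1-1|=2 > 1)], height=2
  node 27: h_left=-1, h_right=2, diff=3 [FAIL (|-1-2|=3 > 1)], height=3
  node 23: h_left=-1, h_right=3, diff=4 [FAIL (|-1-3|=4 > 1)], height=4
  node 11: h_left=-1, h_right=4, diff=5 [FAIL (|-1-4|=5 > 1)], height=5
  node 7: h_left=-1, h_right=5, diff=6 [FAIL (|-1-5|=6 > 1)], height=6
  node 3: h_left=-1, h_right=6, diff=7 [FAIL (|-1-6|=7 > 1)], height=7
Node 32 violates the condition: |-1 - 1| = 2 > 1.
Result: Not balanced


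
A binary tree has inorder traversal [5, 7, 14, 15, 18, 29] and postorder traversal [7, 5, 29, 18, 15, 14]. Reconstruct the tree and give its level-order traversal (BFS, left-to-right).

Inorder:   [5, 7, 14, 15, 18, 29]
Postorder: [7, 5, 29, 18, 15, 14]
Algorithm: postorder visits root last, so walk postorder right-to-left;
each value is the root of the current inorder slice — split it at that
value, recurse on the right subtree first, then the left.
Recursive splits:
  root=14; inorder splits into left=[5, 7], right=[15, 18, 29]
  root=15; inorder splits into left=[], right=[18, 29]
  root=18; inorder splits into left=[], right=[29]
  root=29; inorder splits into left=[], right=[]
  root=5; inorder splits into left=[], right=[7]
  root=7; inorder splits into left=[], right=[]
Reconstructed level-order: [14, 5, 15, 7, 18, 29]


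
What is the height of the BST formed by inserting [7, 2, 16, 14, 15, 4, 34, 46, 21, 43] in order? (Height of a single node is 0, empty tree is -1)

Insertion order: [7, 2, 16, 14, 15, 4, 34, 46, 21, 43]
Tree (level-order array): [7, 2, 16, None, 4, 14, 34, None, None, None, 15, 21, 46, None, None, None, None, 43]
Compute height bottom-up (empty subtree = -1):
  height(4) = 1 + max(-1, -1) = 0
  height(2) = 1 + max(-1, 0) = 1
  height(15) = 1 + max(-1, -1) = 0
  height(14) = 1 + max(-1, 0) = 1
  height(21) = 1 + max(-1, -1) = 0
  height(43) = 1 + max(-1, -1) = 0
  height(46) = 1 + max(0, -1) = 1
  height(34) = 1 + max(0, 1) = 2
  height(16) = 1 + max(1, 2) = 3
  height(7) = 1 + max(1, 3) = 4
Height = 4


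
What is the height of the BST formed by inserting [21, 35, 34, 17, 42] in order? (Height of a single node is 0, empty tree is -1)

Insertion order: [21, 35, 34, 17, 42]
Tree (level-order array): [21, 17, 35, None, None, 34, 42]
Compute height bottom-up (empty subtree = -1):
  height(17) = 1 + max(-1, -1) = 0
  height(34) = 1 + max(-1, -1) = 0
  height(42) = 1 + max(-1, -1) = 0
  height(35) = 1 + max(0, 0) = 1
  height(21) = 1 + max(0, 1) = 2
Height = 2


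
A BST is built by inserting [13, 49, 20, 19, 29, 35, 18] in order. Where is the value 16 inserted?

Starting tree (level order): [13, None, 49, 20, None, 19, 29, 18, None, None, 35]
Insertion path: 13 -> 49 -> 20 -> 19 -> 18
Result: insert 16 as left child of 18
Final tree (level order): [13, None, 49, 20, None, 19, 29, 18, None, None, 35, 16]


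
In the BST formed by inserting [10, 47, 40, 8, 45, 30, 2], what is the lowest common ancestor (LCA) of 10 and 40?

Tree insertion order: [10, 47, 40, 8, 45, 30, 2]
Tree (level-order array): [10, 8, 47, 2, None, 40, None, None, None, 30, 45]
In a BST, the LCA of p=10, q=40 is the first node v on the
root-to-leaf path with p <= v <= q (go left if both < v, right if both > v).
Walk from root:
  at 10: 10 <= 10 <= 40, this is the LCA
LCA = 10
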